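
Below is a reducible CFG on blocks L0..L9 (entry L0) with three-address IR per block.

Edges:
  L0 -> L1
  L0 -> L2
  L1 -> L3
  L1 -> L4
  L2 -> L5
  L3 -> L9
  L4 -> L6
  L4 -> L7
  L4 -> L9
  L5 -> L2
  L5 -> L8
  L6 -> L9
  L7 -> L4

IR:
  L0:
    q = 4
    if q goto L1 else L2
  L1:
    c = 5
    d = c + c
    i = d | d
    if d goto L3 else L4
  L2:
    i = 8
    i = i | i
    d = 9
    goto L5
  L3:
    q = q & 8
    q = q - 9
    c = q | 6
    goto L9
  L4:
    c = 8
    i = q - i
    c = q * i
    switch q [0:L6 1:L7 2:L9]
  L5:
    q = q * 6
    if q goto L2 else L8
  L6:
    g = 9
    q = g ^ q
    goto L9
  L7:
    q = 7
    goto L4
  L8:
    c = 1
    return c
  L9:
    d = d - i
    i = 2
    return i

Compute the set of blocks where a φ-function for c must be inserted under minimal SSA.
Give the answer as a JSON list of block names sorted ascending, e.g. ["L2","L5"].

Answer: ["L4", "L9"]

Working:
idom tree: L1←L0 L2←L0 L3←L1 L4←L1 L5←L2 L6←L4 L7←L4 L8←L5 L9←L1
Dom∩ at merges:
  L2: preds {L0,L5}: {L0} ∩ {L0,L2,L5} = {L0}; idom=L0
  L4: preds {L1,L7}: {L0,L1} ∩ {L0,L1,L4,L7} = {L0,L1}; idom=L1
  L9: preds {L3,L4,L6}: {L0,L1,L3} ∩ {L0,L1,L4} ∩ {L0,L1,L4,L6} = {L0,L1}; idom=L1

DF derivation:
  L2←L0: walk · to L0
  L2←L5: walk L5→L2 to L0
  L4←L1: walk · to L1
  L4←L7: walk L7→L4 to L1
  L9←L3: walk L3 to L1
  L9←L4: walk L4 to L1
  L9←L6: walk L6→L4 to L1
  L0 → ∅
  L1 → ∅
  L2 → {L2}
  L3 → {L9}
  L4 → {L4,L9}
  L5 → {L2}
  L6 → {L9}
  L7 → {L4}
  L8 → ∅
  L9 → ∅

φ for c: defs {L1,L3,L4,L8}
  DF⁺ = {L4,L9}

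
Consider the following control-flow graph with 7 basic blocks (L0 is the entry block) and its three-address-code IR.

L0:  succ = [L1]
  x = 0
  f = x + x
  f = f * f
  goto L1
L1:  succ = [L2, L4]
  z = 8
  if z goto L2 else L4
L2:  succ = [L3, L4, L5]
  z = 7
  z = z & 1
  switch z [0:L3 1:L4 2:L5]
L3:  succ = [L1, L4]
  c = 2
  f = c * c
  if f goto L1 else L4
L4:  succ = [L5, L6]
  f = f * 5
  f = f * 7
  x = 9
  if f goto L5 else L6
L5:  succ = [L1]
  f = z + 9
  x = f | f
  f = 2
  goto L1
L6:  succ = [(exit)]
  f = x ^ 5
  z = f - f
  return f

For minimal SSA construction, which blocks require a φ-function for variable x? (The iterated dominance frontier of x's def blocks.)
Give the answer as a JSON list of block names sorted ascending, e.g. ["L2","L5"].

idom tree: L1←L0 L2←L1 L3←L2 L4←L1 L5←L1 L6←L4
Dom at joins:
  L1: preds {L0,L3,L5}: {L0} ∩ {L0,L1,L2,L3} ∩ {L0,L1,L5} = {L0}; idom=L0
  L4: preds {L1,L2,L3}: {L0,L1} ∩ {L0,L1,L2} ∩ {L0,L1,L2,L3} = {L0,L1}; idom=L1
  L5: preds {L2,L4}: {L0,L1,L2} ∩ {L0,L1,L4} = {L0,L1}; idom=L1

DF derivation:
  join L1 pred L0: · stop@L0
  join L1 pred L3: L3→L2→L1 stop@L0
  join L1 pred L5: L5→L1 stop@L0
  join L4 pred L1: · stop@L1
  join L4 pred L2: L2 stop@L1
  join L4 pred L3: L3→L2 stop@L1
  join L5 pred L2: L2 stop@L1
  join L5 pred L4: L4 stop@L1
  L0 → ∅
  L1 → {L1}
  L2 → {L1,L4,L5}
  L3 → {L1,L4}
  L4 → {L5}
  L5 → {L1}
  L6 → ∅

φ for x: defs {L0,L4,L5}
  DF⁺ = {L1,L5}

Answer: ["L1", "L5"]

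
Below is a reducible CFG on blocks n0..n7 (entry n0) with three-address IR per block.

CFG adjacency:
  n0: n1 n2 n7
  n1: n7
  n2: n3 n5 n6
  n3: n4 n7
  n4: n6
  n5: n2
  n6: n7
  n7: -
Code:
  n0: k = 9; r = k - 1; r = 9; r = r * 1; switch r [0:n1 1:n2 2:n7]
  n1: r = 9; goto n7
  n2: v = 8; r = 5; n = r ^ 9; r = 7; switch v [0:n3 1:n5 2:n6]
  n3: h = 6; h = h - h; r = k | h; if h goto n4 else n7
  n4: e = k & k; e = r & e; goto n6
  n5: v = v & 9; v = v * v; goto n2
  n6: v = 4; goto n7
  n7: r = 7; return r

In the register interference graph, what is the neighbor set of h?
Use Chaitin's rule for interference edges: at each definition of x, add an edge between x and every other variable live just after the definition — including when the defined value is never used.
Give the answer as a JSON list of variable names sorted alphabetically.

Answer: ["k", "r"]

Analysis:
Per-block:
  n0: {k,r} / ∅
  n1: {r} / ∅
  n2: {n,r,v} / ∅
  n3: {h,r} / {k}
  n4: {e} / {k,r}
  n5: {v} / {v}
  n6: {v} / ∅
  n7: {r} / ∅

Backward fixpoint:
  n0: in=∅ out={k}
  n1: in=∅ out=∅
  n2: in={k} out={k,v}
  n3: in={k} out={k,r}
  n4: in={k,r} out=∅
  n5: in={k,v} out={k}
  n6: in=∅ out=∅
  n7: in=∅ out=∅

Interference:
  e↔{r}
  h↔{k,r}
  k↔{h,n,r,v}
  n↔{k,v}
  r↔{e,h,k,v}
  v↔{k,n,r}

N(h) = ["k", "r"]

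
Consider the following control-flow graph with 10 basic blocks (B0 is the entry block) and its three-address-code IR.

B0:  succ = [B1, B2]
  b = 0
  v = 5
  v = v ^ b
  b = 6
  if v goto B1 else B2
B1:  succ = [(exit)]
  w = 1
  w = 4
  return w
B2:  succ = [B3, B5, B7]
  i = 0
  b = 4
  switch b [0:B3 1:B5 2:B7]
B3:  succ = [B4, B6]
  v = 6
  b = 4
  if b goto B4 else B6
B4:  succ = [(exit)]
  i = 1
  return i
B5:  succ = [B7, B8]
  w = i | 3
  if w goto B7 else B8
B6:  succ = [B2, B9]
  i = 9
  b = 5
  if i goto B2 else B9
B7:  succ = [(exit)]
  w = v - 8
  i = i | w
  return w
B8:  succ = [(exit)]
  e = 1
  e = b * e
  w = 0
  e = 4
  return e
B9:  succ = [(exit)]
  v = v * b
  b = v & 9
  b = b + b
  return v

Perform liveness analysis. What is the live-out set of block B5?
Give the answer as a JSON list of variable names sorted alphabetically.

Answer: ["b", "i", "v"]

Working:
def/use:
  B0: def={b,v} ue=∅
  B1: def={w} ue=∅
  B2: def={b,i} ue=∅
  B3: def={b,v} ue=∅
  B4: def={i} ue=∅
  B5: def={w} ue={i}
  B6: def={b,i} ue=∅
  B7: def={i,w} ue={i,v}
  B8: def={e,w} ue={b}
  B9: def={b,v} ue={b,v}

Live sets:
  live B0: ∅→{v}
  live B1: ∅→∅
  live B2: {v}→{b,i,v}
  live B3: ∅→{v}
  live B4: ∅→∅
  live B5: {b,i,v}→{b,i,v}
  live B6: {v}→{b,v}
  live B7: {i,v}→∅
  live B8: {b}→∅
  live B9: {b,v}→∅

live-out(B5) = ["b", "i", "v"]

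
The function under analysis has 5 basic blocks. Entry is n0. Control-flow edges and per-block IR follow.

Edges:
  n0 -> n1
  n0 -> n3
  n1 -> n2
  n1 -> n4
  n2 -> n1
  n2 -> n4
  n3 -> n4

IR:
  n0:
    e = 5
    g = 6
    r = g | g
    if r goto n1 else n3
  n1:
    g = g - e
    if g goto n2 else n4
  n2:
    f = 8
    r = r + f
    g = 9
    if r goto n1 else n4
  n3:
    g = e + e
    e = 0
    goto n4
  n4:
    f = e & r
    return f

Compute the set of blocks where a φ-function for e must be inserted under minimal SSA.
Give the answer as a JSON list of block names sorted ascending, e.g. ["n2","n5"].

Answer: ["n4"]

Working:
idom tree: n1←n0 n2←n1 n3←n0 n4←n0
Join-block Dom:
  n1: preds {n0,n2}: {n0} ∩ {n0,n1,n2} = {n0}; idom=n0
  n4: preds {n1,n2,n3}: {n0,n1} ∩ {n0,n1,n2} ∩ {n0,n3} = {n0}; idom=n0

DF walk-up:
  n1←n0: walk · to n0
  n1←n2: walk n2→n1 to n0
  n4←n1: walk n1 to n0
  n4←n2: walk n2→n1 to n0
  n4←n3: walk n3 to n0
  n0 → ∅
  n1 → {n1,n4}
  n2 → {n1,n4}
  n3 → {n4}
  n4 → ∅

φ for e: defs {n0,n3}
  DF⁺ = {n4}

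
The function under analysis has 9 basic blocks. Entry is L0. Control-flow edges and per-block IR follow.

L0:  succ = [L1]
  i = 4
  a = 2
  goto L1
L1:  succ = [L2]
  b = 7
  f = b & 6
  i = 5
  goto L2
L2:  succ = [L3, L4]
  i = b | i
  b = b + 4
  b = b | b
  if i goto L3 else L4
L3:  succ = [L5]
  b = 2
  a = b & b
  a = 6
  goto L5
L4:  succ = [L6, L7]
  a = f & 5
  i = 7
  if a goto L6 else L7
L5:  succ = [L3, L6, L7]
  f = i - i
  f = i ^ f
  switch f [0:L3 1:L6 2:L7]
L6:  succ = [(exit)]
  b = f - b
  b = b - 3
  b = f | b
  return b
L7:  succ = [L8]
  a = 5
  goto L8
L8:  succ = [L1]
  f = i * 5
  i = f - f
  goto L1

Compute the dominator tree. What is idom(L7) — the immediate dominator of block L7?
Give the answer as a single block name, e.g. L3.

idom tree: L1←L0 L2←L1 L3←L2 L4←L2 L5←L3 L6←L2 L7←L2 L8←L7
Dom∩ at merges:
  L1: preds {L0,L8}: {L0} ∩ {L0,L1,L2,L7,L8} = {L0}; idom=L0
  L3: preds {L2,L5}: {L0,L1,L2} ∩ {L0,L1,L2,L3,L5} = {L0,L1,L2}; idom=L2
  L6: preds {L4,L5}: {L0,L1,L2,L4} ∩ {L0,L1,L2,L3,L5} = {L0,L1,L2}; idom=L2
  L7: preds {L4,L5}: {L0,L1,L2,L4} ∩ {L0,L1,L2,L3,L5} = {L0,L1,L2}; idom=L2

idom(L7) = L2

Answer: L2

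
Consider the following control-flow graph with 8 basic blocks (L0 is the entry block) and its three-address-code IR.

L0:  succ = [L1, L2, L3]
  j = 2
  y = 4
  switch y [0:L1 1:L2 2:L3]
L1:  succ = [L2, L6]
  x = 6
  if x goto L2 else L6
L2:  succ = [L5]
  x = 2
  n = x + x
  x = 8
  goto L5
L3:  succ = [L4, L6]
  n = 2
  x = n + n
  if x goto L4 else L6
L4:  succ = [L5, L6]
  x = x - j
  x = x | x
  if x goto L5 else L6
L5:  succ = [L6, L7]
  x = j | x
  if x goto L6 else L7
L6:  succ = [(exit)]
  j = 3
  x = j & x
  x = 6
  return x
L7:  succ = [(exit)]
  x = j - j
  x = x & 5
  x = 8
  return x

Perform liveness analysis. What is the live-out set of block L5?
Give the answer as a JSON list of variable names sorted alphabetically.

Block summaries:
  L0: {j,y} / ∅
  L1: {x} / ∅
  L2: {n,x} / ∅
  L3: {n,x} / ∅
  L4: {x} / {j,x}
  L5: {x} / {j,x}
  L6: {j,x} / {x}
  L7: {x} / {j}

Liveness:
  L0: in=∅ out={j}
  L1: in={j} out={j,x}
  L2: in={j} out={j,x}
  L3: in={j} out={j,x}
  L4: in={j,x} out={j,x}
  L5: in={j,x} out={j,x}
  L6: in={x} out=∅
  L7: in={j} out=∅

live-out(L5) = ["j", "x"]

Answer: ["j", "x"]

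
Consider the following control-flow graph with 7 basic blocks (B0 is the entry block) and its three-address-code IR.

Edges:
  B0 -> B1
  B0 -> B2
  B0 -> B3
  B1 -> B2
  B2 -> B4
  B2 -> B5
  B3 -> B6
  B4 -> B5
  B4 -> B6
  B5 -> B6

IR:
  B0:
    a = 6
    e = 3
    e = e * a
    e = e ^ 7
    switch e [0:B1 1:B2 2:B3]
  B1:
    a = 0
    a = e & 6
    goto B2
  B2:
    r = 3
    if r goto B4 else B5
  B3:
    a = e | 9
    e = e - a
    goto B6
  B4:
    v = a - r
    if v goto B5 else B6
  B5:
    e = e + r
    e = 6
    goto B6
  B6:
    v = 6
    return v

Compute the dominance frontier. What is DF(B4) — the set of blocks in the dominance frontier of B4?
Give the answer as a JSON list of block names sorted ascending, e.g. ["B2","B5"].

Answer: ["B5", "B6"]

Analysis:
idom tree: B1←B0 B2←B0 B3←B0 B4←B2 B5←B2 B6←B0
Dom∩ at merges:
  B2: preds {B0,B1}: {B0} ∩ {B0,B1} = {B0}; idom=B0
  B5: preds {B2,B4}: {B0,B2} ∩ {B0,B2,B4} = {B0,B2}; idom=B2
  B6: preds {B3,B4,B5}: {B0,B3} ∩ {B0,B2,B4} ∩ {B0,B2,B5} = {B0}; idom=B0

Frontier:
  B2←B0: walk · to B0
  B2←B1: walk B1 to B0
  B5←B2: walk · to B2
  B5←B4: walk B4 to B2
  B6←B3: walk B3 to B0
  B6←B4: walk B4→B2 to B0
  B6←B5: walk B5→B2 to B0
  B0: DF=∅
  B1: DF={B2}
  B2: DF={B6}
  B3: DF={B6}
  B4: DF={B5,B6}
  B5: DF={B6}
  B6: DF=∅

DF(B4) = ["B5", "B6"]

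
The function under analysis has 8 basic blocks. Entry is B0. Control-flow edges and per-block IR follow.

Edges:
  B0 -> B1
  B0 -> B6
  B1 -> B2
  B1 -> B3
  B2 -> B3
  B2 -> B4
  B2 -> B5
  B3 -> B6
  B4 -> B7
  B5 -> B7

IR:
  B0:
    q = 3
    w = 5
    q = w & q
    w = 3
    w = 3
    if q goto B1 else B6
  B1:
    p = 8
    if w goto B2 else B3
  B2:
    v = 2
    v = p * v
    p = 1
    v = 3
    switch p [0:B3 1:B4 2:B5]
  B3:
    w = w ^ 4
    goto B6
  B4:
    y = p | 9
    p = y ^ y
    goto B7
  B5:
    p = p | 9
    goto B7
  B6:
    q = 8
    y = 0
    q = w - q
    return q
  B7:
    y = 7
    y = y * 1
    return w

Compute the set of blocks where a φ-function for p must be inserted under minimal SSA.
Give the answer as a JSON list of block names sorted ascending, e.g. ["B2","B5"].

idom tree: B1←B0 B2←B1 B3←B1 B4←B2 B5←B2 B6←B0 B7←B2
Join-block Dom:
  B3: preds {B1,B2}: {B0,B1} ∩ {B0,B1,B2} = {B0,B1}; idom=B1
  B6: preds {B0,B3}: {B0} ∩ {B0,B1,B3} = {B0}; idom=B0
  B7: preds {B4,B5}: {B0,B1,B2,B4} ∩ {B0,B1,B2,B5} = {B0,B1,B2}; idom=B2

Frontier:
  B3←B1: walk · to B1
  B3←B2: walk B2 to B1
  B6←B0: walk · to B0
  B6←B3: walk B3→B1 to B0
  B7←B4: walk B4 to B2
  B7←B5: walk B5 to B2
  B0: DF=∅
  B1: DF={B6}
  B2: DF={B3}
  B3: DF={B6}
  B4: DF={B7}
  B5: DF={B7}
  B6: DF=∅
  B7: DF=∅

φ for p: defs {B1,B2,B4,B5}
  DF⁺ = {B3,B6,B7}

Answer: ["B3", "B6", "B7"]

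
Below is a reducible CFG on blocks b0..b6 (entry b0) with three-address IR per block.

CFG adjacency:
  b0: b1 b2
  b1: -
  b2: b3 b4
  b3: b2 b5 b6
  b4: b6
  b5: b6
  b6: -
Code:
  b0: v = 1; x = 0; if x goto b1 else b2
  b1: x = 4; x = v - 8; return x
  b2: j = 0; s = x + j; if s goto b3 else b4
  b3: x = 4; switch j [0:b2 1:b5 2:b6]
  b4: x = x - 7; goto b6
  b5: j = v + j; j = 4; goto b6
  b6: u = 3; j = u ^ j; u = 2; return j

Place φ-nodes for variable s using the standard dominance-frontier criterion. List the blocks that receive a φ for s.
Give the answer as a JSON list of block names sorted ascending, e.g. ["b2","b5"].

Answer: ["b2"]

Derivation:
idom tree: b1←b0 b2←b0 b3←b2 b4←b2 b5←b3 b6←b2
Dom∩ at merges:
  b2: preds {b0,b3}: {b0} ∩ {b0,b2,b3} = {b0}; idom=b0
  b6: preds {b3,b4,b5}: {b0,b2,b3} ∩ {b0,b2,b4} ∩ {b0,b2,b3,b5} = {b0,b2}; idom=b2

Frontier:
  join b2 pred b0: · stop@b0
  join b2 pred b3: b3→b2 stop@b0
  join b6 pred b3: b3 stop@b2
  join b6 pred b4: b4 stop@b2
  join b6 pred b5: b5→b3 stop@b2
  DF(b0)=∅
  DF(b1)=∅
  DF(b2)={b2}
  DF(b3)={b2,b6}
  DF(b4)={b6}
  DF(b5)={b6}
  DF(b6)=∅

φ for s: defs {b2}
  DF⁺ = {b2}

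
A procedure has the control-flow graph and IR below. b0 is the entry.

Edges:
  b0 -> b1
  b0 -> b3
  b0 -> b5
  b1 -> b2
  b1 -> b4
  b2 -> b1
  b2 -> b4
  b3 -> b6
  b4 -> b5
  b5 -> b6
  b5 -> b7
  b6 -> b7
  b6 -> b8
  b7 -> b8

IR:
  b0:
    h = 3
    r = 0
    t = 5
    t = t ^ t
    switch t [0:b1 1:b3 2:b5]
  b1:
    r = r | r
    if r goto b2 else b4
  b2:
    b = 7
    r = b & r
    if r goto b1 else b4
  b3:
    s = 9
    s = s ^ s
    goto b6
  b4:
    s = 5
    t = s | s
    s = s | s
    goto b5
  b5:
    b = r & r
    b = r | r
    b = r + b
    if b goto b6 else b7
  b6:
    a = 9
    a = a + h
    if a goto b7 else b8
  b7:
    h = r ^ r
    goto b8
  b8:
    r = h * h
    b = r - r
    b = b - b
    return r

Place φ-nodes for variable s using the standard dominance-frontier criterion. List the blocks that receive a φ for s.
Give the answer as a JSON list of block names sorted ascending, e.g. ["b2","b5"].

Answer: ["b5", "b6", "b7", "b8"]

Analysis:
idom tree: b1←b0 b2←b1 b3←b0 b4←b1 b5←b0 b6←b0 b7←b0 b8←b0
Join-block Dom:
  b1: preds {b0,b2}: {b0} ∩ {b0,b1,b2} = {b0}; idom=b0
  b4: preds {b1,b2}: {b0,b1} ∩ {b0,b1,b2} = {b0,b1}; idom=b1
  b5: preds {b0,b4}: {b0} ∩ {b0,b1,b4} = {b0}; idom=b0
  b6: preds {b3,b5}: {b0,b3} ∩ {b0,b5} = {b0}; idom=b0
  b7: preds {b5,b6}: {b0,b5} ∩ {b0,b6} = {b0}; idom=b0
  b8: preds {b6,b7}: {b0,b6} ∩ {b0,b7} = {b0}; idom=b0

Frontier:
  join b1 pred b0: · stop@b0
  join b1 pred b2: b2→b1 stop@b0
  join b4 pred b1: · stop@b1
  join b4 pred b2: b2 stop@b1
  join b5 pred b0: · stop@b0
  join b5 pred b4: b4→b1 stop@b0
  join b6 pred b3: b3 stop@b0
  join b6 pred b5: b5 stop@b0
  join b7 pred b5: b5 stop@b0
  join b7 pred b6: b6 stop@b0
  join b8 pred b6: b6 stop@b0
  join b8 pred b7: b7 stop@b0
  b0 → ∅
  b1 → {b1,b5}
  b2 → {b1,b4}
  b3 → {b6}
  b4 → {b5}
  b5 → {b6,b7}
  b6 → {b7,b8}
  b7 → {b8}
  b8 → ∅

φ for s: defs {b3,b4}
  DF⁺ = {b5,b6,b7,b8}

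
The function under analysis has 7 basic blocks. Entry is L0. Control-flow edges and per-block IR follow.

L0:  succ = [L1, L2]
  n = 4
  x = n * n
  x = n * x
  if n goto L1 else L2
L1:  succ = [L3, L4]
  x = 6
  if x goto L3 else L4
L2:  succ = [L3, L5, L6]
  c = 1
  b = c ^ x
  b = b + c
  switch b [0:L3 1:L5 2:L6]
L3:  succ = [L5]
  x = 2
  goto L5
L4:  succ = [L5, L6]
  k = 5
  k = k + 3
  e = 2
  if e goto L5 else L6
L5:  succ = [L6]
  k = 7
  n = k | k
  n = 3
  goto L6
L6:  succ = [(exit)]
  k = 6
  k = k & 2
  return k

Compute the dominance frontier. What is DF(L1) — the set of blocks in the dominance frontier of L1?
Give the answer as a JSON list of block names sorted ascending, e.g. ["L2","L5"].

Answer: ["L3", "L5", "L6"]

Derivation:
idom tree: L1←L0 L2←L0 L3←L0 L4←L1 L5←L0 L6←L0
Join-block Dom:
  L3: preds {L1,L2}: {L0,L1} ∩ {L0,L2} = {L0}; idom=L0
  L5: preds {L2,L3,L4}: {L0,L2} ∩ {L0,L3} ∩ {L0,L1,L4} = {L0}; idom=L0
  L6: preds {L2,L4,L5}: {L0,L2} ∩ {L0,L1,L4} ∩ {L0,L5} = {L0}; idom=L0

DF derivation:
  L3←L1: walk L1 to L0
  L3←L2: walk L2 to L0
  L5←L2: walk L2 to L0
  L5←L3: walk L3 to L0
  L5←L4: walk L4→L1 to L0
  L6←L2: walk L2 to L0
  L6←L4: walk L4→L1 to L0
  L6←L5: walk L5 to L0
  DF(L0)=∅
  DF(L1)={L3,L5,L6}
  DF(L2)={L3,L5,L6}
  DF(L3)={L5}
  DF(L4)={L5,L6}
  DF(L5)={L6}
  DF(L6)=∅

DF(L1) = ["L3", "L5", "L6"]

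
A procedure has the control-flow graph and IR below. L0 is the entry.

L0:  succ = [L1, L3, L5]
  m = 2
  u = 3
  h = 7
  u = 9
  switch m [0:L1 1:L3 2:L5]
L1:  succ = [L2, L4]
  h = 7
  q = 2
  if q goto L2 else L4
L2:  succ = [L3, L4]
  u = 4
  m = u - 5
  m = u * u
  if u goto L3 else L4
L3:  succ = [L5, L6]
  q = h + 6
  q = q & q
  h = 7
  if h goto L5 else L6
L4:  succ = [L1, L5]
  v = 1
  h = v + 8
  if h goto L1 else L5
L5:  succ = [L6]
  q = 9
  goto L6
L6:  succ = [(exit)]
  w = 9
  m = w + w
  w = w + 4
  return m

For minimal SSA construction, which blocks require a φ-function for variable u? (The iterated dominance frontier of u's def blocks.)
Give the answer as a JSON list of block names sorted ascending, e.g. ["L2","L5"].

idom tree: L1←L0 L2←L1 L3←L0 L4←L1 L5←L0 L6←L0
Dom at joins:
  L1: preds {L0,L4}: {L0} ∩ {L0,L1,L4} = {L0}; idom=L0
  L3: preds {L0,L2}: {L0} ∩ {L0,L1,L2} = {L0}; idom=L0
  L4: preds {L1,L2}: {L0,L1} ∩ {L0,L1,L2} = {L0,L1}; idom=L1
  L5: preds {L0,L3,L4}: {L0} ∩ {L0,L3} ∩ {L0,L1,L4} = {L0}; idom=L0
  L6: preds {L3,L5}: {L0,L3} ∩ {L0,L5} = {L0}; idom=L0

DF walk-up:
  L1←L0: walk · to L0
  L1←L4: walk L4→L1 to L0
  L3←L0: walk · to L0
  L3←L2: walk L2→L1 to L0
  L4←L1: walk · to L1
  L4←L2: walk L2 to L1
  L5←L0: walk · to L0
  L5←L3: walk L3 to L0
  L5←L4: walk L4→L1 to L0
  L6←L3: walk L3 to L0
  L6←L5: walk L5 to L0
  DF(L0)=∅
  DF(L1)={L1,L3,L5}
  DF(L2)={L3,L4}
  DF(L3)={L5,L6}
  DF(L4)={L1,L5}
  DF(L5)={L6}
  DF(L6)=∅

φ for u: defs {L0,L2}
  DF⁺ = {L1,L3,L4,L5,L6}

Answer: ["L1", "L3", "L4", "L5", "L6"]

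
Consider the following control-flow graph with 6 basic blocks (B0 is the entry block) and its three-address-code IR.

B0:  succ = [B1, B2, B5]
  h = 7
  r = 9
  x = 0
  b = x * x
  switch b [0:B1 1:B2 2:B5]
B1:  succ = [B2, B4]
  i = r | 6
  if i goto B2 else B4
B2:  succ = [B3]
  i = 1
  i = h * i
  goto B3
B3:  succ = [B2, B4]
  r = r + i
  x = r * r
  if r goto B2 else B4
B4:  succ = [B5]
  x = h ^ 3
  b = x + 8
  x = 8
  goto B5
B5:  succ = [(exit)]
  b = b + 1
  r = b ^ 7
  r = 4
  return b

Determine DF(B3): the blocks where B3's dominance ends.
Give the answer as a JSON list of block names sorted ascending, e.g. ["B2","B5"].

idom tree: B1←B0 B2←B0 B3←B2 B4←B0 B5←B0
Dom∩ at merges:
  B2: preds {B0,B1,B3}: {B0} ∩ {B0,B1} ∩ {B0,B2,B3} = {B0}; idom=B0
  B4: preds {B1,B3}: {B0,B1} ∩ {B0,B2,B3} = {B0}; idom=B0
  B5: preds {B0,B4}: {B0} ∩ {B0,B4} = {B0}; idom=B0

DF derivation:
  B2←B0: walk · to B0
  B2←B1: walk B1 to B0
  B2←B3: walk B3→B2 to B0
  B4←B1: walk B1 to B0
  B4←B3: walk B3→B2 to B0
  B5←B0: walk · to B0
  B5←B4: walk B4 to B0
  DF(B0)=∅
  DF(B1)={B2,B4}
  DF(B2)={B2,B4}
  DF(B3)={B2,B4}
  DF(B4)={B5}
  DF(B5)=∅

DF(B3) = ["B2", "B4"]

Answer: ["B2", "B4"]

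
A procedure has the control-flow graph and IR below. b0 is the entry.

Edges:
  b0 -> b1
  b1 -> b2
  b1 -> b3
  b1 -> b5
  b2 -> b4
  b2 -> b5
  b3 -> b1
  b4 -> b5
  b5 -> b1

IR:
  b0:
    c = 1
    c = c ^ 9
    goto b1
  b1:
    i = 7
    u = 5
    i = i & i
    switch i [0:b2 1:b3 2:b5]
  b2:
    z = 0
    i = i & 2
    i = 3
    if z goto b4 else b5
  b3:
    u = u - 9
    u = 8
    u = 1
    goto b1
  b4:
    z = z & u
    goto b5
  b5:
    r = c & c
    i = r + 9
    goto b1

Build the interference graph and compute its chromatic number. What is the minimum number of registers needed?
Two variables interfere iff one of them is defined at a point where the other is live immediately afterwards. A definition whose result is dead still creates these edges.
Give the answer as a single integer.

Answer: 4

Analysis:
Block summaries:
  b0: def={c} ue=∅
  b1: def={i,u} ue=∅
  b2: def={i,z} ue={i}
  b3: def={u} ue={u}
  b4: def={z} ue={u,z}
  b5: def={i,r} ue={c}

Backward fixpoint:
  b0: in=∅ out={c}
  b1: in={c} out={c,i,u}
  b2: in={c,i,u} out={c,u,z}
  b3: in={c,u} out={c}
  b4: in={c,u,z} out={c}
  b5: in={c} out={c}

Interference:
  c↔{i,r,u,z}
  i↔{c,u,z}
  r↔{c}
  u↔{c,i,z}
  z↔{c,i,u}

Registers:
  clique {c,i,u,z} ⇒ need ≥ 4
  4-colouring: c0={c}  c1={i,r}  c2={u}  c3={z}
  χ = 4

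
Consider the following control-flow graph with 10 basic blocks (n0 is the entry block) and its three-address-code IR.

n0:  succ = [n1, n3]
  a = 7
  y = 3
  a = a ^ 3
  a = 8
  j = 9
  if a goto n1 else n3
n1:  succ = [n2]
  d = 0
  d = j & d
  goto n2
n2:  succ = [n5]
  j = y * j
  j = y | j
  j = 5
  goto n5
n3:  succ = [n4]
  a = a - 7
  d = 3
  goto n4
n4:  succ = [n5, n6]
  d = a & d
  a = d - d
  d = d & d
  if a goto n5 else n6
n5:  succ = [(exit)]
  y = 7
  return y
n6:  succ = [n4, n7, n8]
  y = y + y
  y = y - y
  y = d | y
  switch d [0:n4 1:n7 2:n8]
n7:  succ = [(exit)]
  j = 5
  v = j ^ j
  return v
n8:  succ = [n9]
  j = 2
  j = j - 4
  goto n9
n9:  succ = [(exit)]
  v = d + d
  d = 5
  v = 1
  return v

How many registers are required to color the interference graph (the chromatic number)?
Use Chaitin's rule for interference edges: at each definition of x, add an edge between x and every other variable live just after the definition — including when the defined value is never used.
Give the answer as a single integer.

Answer: 4

Derivation:
Block summaries:
  n0 def {a,j,y} use ∅
  n1 def {d} use {j}
  n2 def {j} use {j,y}
  n3 def {a,d} use {a}
  n4 def {a,d} use {a,d}
  n5 def {y} use ∅
  n6 def {y} use {d,y}
  n7 def {j,v} use ∅
  n8 def {j} use ∅
  n9 def {d,v} use {d}

Liveness:
  live n0: ∅→{a,j,y}
  live n1: {j,y}→{j,y}
  live n2: {j,y}→∅
  live n3: {a,y}→{a,d,y}
  live n4: {a,d,y}→{a,d,y}
  live n5: ∅→∅
  live n6: {a,d,y}→{a,d,y}
  live n7: ∅→∅
  live n8: {d}→{d}
  live n9: {d}→∅

Interfere edges:
  a — {d,j,y}
  d — {a,j,y}
  j — {a,d,y}
  v — ∅
  y — {a,d,j}

Chromatic number:
  lower bound: {a,d,j,y} mutually conflict ⇒ χ ≥ 4
  4-colouring: r0={a,v}  r1={d}  r2={j}  r3={y}
  χ = 4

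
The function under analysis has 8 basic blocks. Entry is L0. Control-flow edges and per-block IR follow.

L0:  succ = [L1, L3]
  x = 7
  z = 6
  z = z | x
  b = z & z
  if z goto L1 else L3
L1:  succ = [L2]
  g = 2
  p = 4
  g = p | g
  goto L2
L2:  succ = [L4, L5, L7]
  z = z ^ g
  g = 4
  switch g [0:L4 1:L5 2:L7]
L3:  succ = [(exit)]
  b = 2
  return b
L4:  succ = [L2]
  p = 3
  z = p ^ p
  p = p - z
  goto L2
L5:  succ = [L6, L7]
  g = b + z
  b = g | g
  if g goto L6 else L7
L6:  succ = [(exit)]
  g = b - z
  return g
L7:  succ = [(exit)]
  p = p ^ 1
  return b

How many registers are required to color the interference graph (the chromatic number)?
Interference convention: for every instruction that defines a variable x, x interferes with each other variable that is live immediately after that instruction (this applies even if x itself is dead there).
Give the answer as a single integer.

Answer: 4

Derivation:
Block summaries:
  L0 def {b,x,z} use ∅
  L1 def {g,p} use ∅
  L2 def {g,z} use {g,z}
  L3 def {b} use ∅
  L4 def {p,z} use ∅
  L5 def {b,g} use {b,z}
  L6 def {g} use {b,z}
  L7 def {p} use {b,p}

Backward fixpoint:
  live L0: ∅→{b,z}
  live L1: {b,z}→{b,g,p,z}
  live L2: {b,g,p,z}→{b,g,p,z}
  live L3: ∅→∅
  live L4: {b,g}→{b,g,p,z}
  live L5: {b,p,z}→{b,p,z}
  live L6: {b,z}→∅
  live L7: {b,p}→∅

Conflict graph:
  b — {g,p,z}
  g — {b,p,z}
  p — {b,g,z}
  x — {z}
  z — {b,g,p,x}

Registers:
  lower bound: {b,g,p,z} mutually conflict ⇒ χ ≥ 4
  assign b→c1 g→c2 p→c3 x→c1 z→c0 — no edge inside a register ⇒ χ ≤ 4
  χ = 4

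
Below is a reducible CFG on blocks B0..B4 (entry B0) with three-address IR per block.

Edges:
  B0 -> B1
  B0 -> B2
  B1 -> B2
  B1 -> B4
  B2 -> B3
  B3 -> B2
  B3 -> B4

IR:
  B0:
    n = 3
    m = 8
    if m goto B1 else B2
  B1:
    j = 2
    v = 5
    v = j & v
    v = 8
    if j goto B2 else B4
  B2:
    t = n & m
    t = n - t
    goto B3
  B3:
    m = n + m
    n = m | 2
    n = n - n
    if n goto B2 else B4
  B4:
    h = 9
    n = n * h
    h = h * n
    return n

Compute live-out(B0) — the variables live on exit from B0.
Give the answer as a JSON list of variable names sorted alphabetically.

Answer: ["m", "n"]

Analysis:
Per-block:
  B0: {m,n} / ∅
  B1: {j,v} / ∅
  B2: {t} / {m,n}
  B3: {m,n} / {m,n}
  B4: {h,n} / {n}

Live sets:
  live B0: ∅→{m,n}
  live B1: {m,n}→{m,n}
  live B2: {m,n}→{m,n}
  live B3: {m,n}→{m,n}
  live B4: {n}→∅

live-out(B0) = ["m", "n"]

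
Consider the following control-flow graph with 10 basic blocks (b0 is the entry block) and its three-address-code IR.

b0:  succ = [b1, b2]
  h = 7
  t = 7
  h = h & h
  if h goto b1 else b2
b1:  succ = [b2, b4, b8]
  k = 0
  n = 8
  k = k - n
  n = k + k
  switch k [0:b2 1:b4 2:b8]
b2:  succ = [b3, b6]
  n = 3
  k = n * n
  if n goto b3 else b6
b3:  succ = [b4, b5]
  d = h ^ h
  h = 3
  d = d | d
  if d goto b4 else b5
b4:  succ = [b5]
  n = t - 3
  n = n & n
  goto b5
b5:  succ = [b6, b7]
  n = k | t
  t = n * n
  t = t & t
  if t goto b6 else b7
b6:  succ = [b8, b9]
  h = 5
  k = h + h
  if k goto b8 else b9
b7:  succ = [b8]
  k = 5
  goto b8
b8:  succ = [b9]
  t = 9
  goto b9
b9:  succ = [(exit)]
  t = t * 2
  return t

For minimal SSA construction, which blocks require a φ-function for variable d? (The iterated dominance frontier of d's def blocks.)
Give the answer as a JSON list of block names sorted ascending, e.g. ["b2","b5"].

Answer: ["b4", "b5", "b6", "b8", "b9"]

Analysis:
idom tree: b1←b0 b2←b0 b3←b2 b4←b0 b5←b0 b6←b0 b7←b5 b8←b0 b9←b0
Dom at joins:
  b2: preds {b0,b1}: {b0} ∩ {b0,b1} = {b0}; idom=b0
  b4: preds {b1,b3}: {b0,b1} ∩ {b0,b2,b3} = {b0}; idom=b0
  b5: preds {b3,b4}: {b0,b2,b3} ∩ {b0,b4} = {b0}; idom=b0
  b6: preds {b2,b5}: {b0,b2} ∩ {b0,b5} = {b0}; idom=b0
  b8: preds {b1,b6,b7}: {b0,b1} ∩ {b0,b6} ∩ {b0,b5,b7} = {b0}; idom=b0
  b9: preds {b6,b8}: {b0,b6} ∩ {b0,b8} = {b0}; idom=b0

DF walk-up:
  b2←b0: walk · to b0
  b2←b1: walk b1 to b0
  b4←b1: walk b1 to b0
  b4←b3: walk b3→b2 to b0
  b5←b3: walk b3→b2 to b0
  b5←b4: walk b4 to b0
  b6←b2: walk b2 to b0
  b6←b5: walk b5 to b0
  b8←b1: walk b1 to b0
  b8←b6: walk b6 to b0
  b8←b7: walk b7→b5 to b0
  b9←b6: walk b6 to b0
  b9←b8: walk b8 to b0
  DF(b0)=∅
  DF(b1)={b2,b4,b8}
  DF(b2)={b4,b5,b6}
  DF(b3)={b4,b5}
  DF(b4)={b5}
  DF(b5)={b6,b8}
  DF(b6)={b8,b9}
  DF(b7)={b8}
  DF(b8)={b9}
  DF(b9)=∅

φ for d: defs {b3}
  DF⁺ = {b4,b5,b6,b8,b9}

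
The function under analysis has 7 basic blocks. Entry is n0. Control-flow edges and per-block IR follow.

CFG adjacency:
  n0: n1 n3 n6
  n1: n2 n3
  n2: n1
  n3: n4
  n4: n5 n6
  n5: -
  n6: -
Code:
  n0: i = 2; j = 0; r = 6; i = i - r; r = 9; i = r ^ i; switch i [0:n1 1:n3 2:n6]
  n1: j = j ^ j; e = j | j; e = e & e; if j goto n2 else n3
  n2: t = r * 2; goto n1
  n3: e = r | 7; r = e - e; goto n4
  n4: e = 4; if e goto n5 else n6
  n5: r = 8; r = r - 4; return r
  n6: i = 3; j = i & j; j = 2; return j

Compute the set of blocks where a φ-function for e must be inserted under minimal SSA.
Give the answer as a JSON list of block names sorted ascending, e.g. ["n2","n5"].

Answer: ["n1", "n3", "n6"]

Analysis:
idom tree: n1←n0 n2←n1 n3←n0 n4←n3 n5←n4 n6←n0
Join-block Dom:
  n1: preds {n0,n2}: {n0} ∩ {n0,n1,n2} = {n0}; idom=n0
  n3: preds {n0,n1}: {n0} ∩ {n0,n1} = {n0}; idom=n0
  n6: preds {n0,n4}: {n0} ∩ {n0,n3,n4} = {n0}; idom=n0

Frontier:
  n1←n0: walk · to n0
  n1←n2: walk n2→n1 to n0
  n3←n0: walk · to n0
  n3←n1: walk n1 to n0
  n6←n0: walk · to n0
  n6←n4: walk n4→n3 to n0
  n0 → ∅
  n1 → {n1,n3}
  n2 → {n1}
  n3 → {n6}
  n4 → {n6}
  n5 → ∅
  n6 → ∅

φ for e: defs {n1,n3,n4}
  DF⁺ = {n1,n3,n6}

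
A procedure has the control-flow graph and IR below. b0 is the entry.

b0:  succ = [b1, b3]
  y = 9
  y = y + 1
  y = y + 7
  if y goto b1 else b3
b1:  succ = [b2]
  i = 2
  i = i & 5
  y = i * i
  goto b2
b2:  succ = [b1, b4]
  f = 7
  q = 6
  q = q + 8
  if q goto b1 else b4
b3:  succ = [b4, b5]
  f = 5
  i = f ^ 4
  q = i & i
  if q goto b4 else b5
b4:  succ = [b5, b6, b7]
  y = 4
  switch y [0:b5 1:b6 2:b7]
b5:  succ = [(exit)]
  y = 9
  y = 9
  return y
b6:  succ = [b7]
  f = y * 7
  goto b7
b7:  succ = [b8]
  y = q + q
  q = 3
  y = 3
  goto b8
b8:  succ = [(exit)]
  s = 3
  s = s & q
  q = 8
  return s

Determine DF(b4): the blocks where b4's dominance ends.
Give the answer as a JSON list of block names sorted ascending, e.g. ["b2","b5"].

Answer: ["b5"]

Analysis:
idom tree: b1←b0 b2←b1 b3←b0 b4←b0 b5←b0 b6←b4 b7←b4 b8←b7
Join-block Dom:
  b1: preds {b0,b2}: {b0} ∩ {b0,b1,b2} = {b0}; idom=b0
  b4: preds {b2,b3}: {b0,b1,b2} ∩ {b0,b3} = {b0}; idom=b0
  b5: preds {b3,b4}: {b0,b3} ∩ {b0,b4} = {b0}; idom=b0
  b7: preds {b4,b6}: {b0,b4} ∩ {b0,b4,b6} = {b0,b4}; idom=b4

DF derivation:
  join b1 pred b0: · stop@b0
  join b1 pred b2: b2→b1 stop@b0
  join b4 pred b2: b2→b1 stop@b0
  join b4 pred b3: b3 stop@b0
  join b5 pred b3: b3 stop@b0
  join b5 pred b4: b4 stop@b0
  join b7 pred b4: · stop@b4
  join b7 pred b6: b6 stop@b4
  b0: DF=∅
  b1: DF={b1,b4}
  b2: DF={b1,b4}
  b3: DF={b4,b5}
  b4: DF={b5}
  b5: DF=∅
  b6: DF={b7}
  b7: DF=∅
  b8: DF=∅

DF(b4) = ["b5"]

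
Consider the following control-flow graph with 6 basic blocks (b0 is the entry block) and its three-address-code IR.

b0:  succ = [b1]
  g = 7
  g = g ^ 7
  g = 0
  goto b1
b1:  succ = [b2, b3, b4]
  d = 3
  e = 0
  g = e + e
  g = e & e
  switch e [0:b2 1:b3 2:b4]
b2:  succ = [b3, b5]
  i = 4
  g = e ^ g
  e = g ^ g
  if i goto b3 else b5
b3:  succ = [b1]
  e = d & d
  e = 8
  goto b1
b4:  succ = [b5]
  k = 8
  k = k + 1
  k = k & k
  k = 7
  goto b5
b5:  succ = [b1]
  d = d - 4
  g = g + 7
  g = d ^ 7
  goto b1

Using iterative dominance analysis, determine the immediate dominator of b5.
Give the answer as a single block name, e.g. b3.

idom tree: b1←b0 b2←b1 b3←b1 b4←b1 b5←b1
Dom at joins:
  b1: preds {b0,b3,b5}: {b0} ∩ {b0,b1,b3} ∩ {b0,b1,b5} = {b0}; idom=b0
  b3: preds {b1,b2}: {b0,b1} ∩ {b0,b1,b2} = {b0,b1}; idom=b1
  b5: preds {b2,b4}: {b0,b1,b2} ∩ {b0,b1,b4} = {b0,b1}; idom=b1

idom(b5) = b1

Answer: b1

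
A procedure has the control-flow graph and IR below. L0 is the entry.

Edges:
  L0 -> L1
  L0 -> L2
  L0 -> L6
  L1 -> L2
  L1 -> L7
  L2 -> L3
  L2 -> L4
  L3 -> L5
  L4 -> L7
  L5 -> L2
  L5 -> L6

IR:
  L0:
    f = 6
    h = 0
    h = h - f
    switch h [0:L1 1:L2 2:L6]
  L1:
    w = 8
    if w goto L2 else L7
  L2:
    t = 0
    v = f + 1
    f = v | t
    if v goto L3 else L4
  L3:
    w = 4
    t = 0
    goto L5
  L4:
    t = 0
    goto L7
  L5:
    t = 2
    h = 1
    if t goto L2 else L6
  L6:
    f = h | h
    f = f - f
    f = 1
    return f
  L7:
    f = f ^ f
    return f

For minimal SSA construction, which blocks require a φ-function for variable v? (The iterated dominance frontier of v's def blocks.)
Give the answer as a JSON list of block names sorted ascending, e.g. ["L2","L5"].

idom tree: L1←L0 L2←L0 L3←L2 L4←L2 L5←L3 L6←L0 L7←L0
Join-block Dom:
  L2: preds {L0,L1,L5}: {L0} ∩ {L0,L1} ∩ {L0,L2,L3,L5} = {L0}; idom=L0
  L6: preds {L0,L5}: {L0} ∩ {L0,L2,L3,L5} = {L0}; idom=L0
  L7: preds {L1,L4}: {L0,L1} ∩ {L0,L2,L4} = {L0}; idom=L0

Frontier:
  L2←L0: walk · to L0
  L2←L1: walk L1 to L0
  L2←L5: walk L5→L3→L2 to L0
  L6←L0: walk · to L0
  L6←L5: walk L5→L3→L2 to L0
  L7←L1: walk L1 to L0
  L7←L4: walk L4→L2 to L0
  L0 → ∅
  L1 → {L2,L7}
  L2 → {L2,L6,L7}
  L3 → {L2,L6}
  L4 → {L7}
  L5 → {L2,L6}
  L6 → ∅
  L7 → ∅

φ for v: defs {L2}
  DF⁺ = {L2,L6,L7}

Answer: ["L2", "L6", "L7"]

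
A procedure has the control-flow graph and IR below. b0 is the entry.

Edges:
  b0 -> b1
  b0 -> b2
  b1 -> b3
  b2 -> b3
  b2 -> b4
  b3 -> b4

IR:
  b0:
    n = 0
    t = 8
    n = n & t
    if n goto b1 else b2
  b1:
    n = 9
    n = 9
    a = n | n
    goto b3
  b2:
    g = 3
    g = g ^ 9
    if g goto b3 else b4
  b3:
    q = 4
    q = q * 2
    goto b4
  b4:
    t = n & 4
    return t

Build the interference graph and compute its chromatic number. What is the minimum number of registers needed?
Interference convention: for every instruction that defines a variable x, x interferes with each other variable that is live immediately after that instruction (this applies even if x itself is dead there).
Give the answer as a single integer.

Answer: 2

Analysis:
Block summaries:
  b0: {n,t} / ∅
  b1: {a,n} / ∅
  b2: {g} / ∅
  b3: {q} / ∅
  b4: {t} / {n}

Liveness:
  live b0: ∅→{n}
  live b1: ∅→{n}
  live b2: {n}→{n}
  live b3: {n}→{n}
  live b4: {n}→∅

Interference:
  a — {n}
  g — {n}
  n — {a,g,q,t}
  q — {n}
  t — {n}

Registers:
  clique {a,n} ⇒ need ≥ 2
  assign a→r1 g→r1 n→r0 q→r1 t→r1 — no edge inside a register ⇒ χ ≤ 2
  χ = 2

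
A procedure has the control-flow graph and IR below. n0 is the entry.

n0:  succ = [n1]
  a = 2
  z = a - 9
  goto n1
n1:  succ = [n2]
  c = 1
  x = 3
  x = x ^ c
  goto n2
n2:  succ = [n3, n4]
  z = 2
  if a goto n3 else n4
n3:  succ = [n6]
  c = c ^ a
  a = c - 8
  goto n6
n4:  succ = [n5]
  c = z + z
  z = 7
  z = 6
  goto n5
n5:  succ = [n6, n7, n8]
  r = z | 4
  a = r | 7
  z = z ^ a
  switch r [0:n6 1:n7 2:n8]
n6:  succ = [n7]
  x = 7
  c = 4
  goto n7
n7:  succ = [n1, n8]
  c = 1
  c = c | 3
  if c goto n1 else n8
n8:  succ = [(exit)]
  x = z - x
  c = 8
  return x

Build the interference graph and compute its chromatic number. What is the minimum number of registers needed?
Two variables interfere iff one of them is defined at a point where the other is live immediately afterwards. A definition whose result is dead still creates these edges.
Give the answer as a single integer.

Block summaries:
  n0: def={a,z} ue=∅
  n1: def={c,x} ue=∅
  n2: def={z} ue={a}
  n3: def={a,c} ue={a,c}
  n4: def={c,z} ue={z}
  n5: def={a,r,z} ue={z}
  n6: def={c,x} ue=∅
  n7: def={c} ue=∅
  n8: def={c,x} ue={x,z}

Backward fixpoint:
  n0: in=∅ out={a}
  n1: in={a} out={a,c,x}
  n2: in={a,c,x} out={a,c,x,z}
  n3: in={a,c,z} out={a,z}
  n4: in={x,z} out={x,z}
  n5: in={x,z} out={a,x,z}
  n6: in={a,z} out={a,x,z}
  n7: in={a,x,z} out={a,x,z}
  n8: in={x,z} out=∅

Conflict graph:
  a↔{c,r,x,z}
  c↔{a,x,z}
  r↔{a,x,z}
  x↔{a,c,r,z}
  z↔{a,c,r,x}

Colouring:
  lower bound: {a,c,x,z} mutually conflict ⇒ χ ≥ 4
  assign a→R0 c→R3 r→R3 x→R1 z→R2 — no edge inside a register ⇒ χ ≤ 4
  χ = 4

Answer: 4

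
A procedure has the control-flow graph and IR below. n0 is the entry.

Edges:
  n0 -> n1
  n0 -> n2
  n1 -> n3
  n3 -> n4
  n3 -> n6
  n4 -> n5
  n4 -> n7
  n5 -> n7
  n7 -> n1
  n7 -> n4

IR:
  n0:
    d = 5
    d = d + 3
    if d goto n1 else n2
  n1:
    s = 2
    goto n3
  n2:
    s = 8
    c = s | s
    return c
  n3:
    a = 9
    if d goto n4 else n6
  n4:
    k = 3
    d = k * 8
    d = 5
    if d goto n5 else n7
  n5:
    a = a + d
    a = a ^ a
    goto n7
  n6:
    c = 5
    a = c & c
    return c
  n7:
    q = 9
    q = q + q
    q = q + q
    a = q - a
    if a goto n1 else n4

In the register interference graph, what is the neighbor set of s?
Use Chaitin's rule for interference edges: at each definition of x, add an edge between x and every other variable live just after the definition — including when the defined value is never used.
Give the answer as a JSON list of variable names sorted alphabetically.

Answer: ["d"]

Derivation:
Block summaries:
  n0: def={d} ue=∅
  n1: def={s} ue=∅
  n2: def={c,s} ue=∅
  n3: def={a} ue={d}
  n4: def={d,k} ue=∅
  n5: def={a} ue={a,d}
  n6: def={a,c} ue=∅
  n7: def={a,q} ue={a}

Backward fixpoint:
  n0: in=∅ out={d}
  n1: in={d} out={d}
  n2: in=∅ out=∅
  n3: in={d} out={a}
  n4: in={a} out={a,d}
  n5: in={a,d} out={a,d}
  n6: in=∅ out=∅
  n7: in={a,d} out={a,d}

Interference:
  a: {c,d,k,q}
  c: {a}
  d: {a,q,s}
  k: {a}
  q: {a,d}
  s: {d}

N(s) = ["d"]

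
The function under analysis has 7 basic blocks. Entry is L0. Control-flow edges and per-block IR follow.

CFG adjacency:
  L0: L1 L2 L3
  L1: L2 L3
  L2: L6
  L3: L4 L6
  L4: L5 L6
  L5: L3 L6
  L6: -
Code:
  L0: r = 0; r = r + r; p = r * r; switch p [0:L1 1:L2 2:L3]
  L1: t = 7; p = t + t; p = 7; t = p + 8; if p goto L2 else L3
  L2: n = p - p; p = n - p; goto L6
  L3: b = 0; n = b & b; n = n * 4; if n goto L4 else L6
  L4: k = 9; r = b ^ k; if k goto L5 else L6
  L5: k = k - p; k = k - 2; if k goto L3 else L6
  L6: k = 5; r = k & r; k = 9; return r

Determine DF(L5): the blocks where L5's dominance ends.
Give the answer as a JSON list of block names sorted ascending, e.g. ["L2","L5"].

idom tree: L1←L0 L2←L0 L3←L0 L4←L3 L5←L4 L6←L0
Dom at joins:
  L2: preds {L0,L1}: {L0} ∩ {L0,L1} = {L0}; idom=L0
  L3: preds {L0,L1,L5}: {L0} ∩ {L0,L1} ∩ {L0,L3,L4,L5} = {L0}; idom=L0
  L6: preds {L2,L3,L4,L5}: {L0,L2} ∩ {L0,L3} ∩ {L0,L3,L4} ∩ {L0,L3,L4,L5} = {L0}; idom=L0

DF derivation:
  join L2 pred L0: · stop@L0
  join L2 pred L1: L1 stop@L0
  join L3 pred L0: · stop@L0
  join L3 pred L1: L1 stop@L0
  join L3 pred L5: L5→L4→L3 stop@L0
  join L6 pred L2: L2 stop@L0
  join L6 pred L3: L3 stop@L0
  join L6 pred L4: L4→L3 stop@L0
  join L6 pred L5: L5→L4→L3 stop@L0
  L0: DF=∅
  L1: DF={L2,L3}
  L2: DF={L6}
  L3: DF={L3,L6}
  L4: DF={L3,L6}
  L5: DF={L3,L6}
  L6: DF=∅

DF(L5) = ["L3", "L6"]

Answer: ["L3", "L6"]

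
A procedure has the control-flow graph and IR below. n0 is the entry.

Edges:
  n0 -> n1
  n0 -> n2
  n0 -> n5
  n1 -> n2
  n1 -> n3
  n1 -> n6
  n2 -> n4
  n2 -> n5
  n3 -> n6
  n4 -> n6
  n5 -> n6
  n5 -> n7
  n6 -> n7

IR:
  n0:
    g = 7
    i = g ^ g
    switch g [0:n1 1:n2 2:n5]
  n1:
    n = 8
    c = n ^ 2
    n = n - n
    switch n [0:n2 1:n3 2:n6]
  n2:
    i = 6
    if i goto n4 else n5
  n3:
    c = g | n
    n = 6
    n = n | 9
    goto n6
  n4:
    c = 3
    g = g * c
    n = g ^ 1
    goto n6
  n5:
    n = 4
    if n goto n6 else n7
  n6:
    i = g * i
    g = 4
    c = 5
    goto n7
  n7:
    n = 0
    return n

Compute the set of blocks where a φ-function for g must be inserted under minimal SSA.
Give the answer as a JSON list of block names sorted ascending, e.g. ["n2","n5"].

Answer: ["n6", "n7"]

Working:
idom tree: n1←n0 n2←n0 n3←n1 n4←n2 n5←n0 n6←n0 n7←n0
Dom at joins:
  n2: preds {n0,n1}: {n0} ∩ {n0,n1} = {n0}; idom=n0
  n5: preds {n0,n2}: {n0} ∩ {n0,n2} = {n0}; idom=n0
  n6: preds {n1,n3,n4,n5}: {n0,n1} ∩ {n0,n1,n3} ∩ {n0,n2,n4} ∩ {n0,n5} = {n0}; idom=n0
  n7: preds {n5,n6}: {n0,n5} ∩ {n0,n6} = {n0}; idom=n0

Frontier:
  join n2 pred n0: · stop@n0
  join n2 pred n1: n1 stop@n0
  join n5 pred n0: · stop@n0
  join n5 pred n2: n2 stop@n0
  join n6 pred n1: n1 stop@n0
  join n6 pred n3: n3→n1 stop@n0
  join n6 pred n4: n4→n2 stop@n0
  join n6 pred n5: n5 stop@n0
  join n7 pred n5: n5 stop@n0
  join n7 pred n6: n6 stop@n0
  DF(n0)=∅
  DF(n1)={n2,n6}
  DF(n2)={n5,n6}
  DF(n3)={n6}
  DF(n4)={n6}
  DF(n5)={n6,n7}
  DF(n6)={n7}
  DF(n7)=∅

φ for g: defs {n0,n4,n6}
  DF⁺ = {n6,n7}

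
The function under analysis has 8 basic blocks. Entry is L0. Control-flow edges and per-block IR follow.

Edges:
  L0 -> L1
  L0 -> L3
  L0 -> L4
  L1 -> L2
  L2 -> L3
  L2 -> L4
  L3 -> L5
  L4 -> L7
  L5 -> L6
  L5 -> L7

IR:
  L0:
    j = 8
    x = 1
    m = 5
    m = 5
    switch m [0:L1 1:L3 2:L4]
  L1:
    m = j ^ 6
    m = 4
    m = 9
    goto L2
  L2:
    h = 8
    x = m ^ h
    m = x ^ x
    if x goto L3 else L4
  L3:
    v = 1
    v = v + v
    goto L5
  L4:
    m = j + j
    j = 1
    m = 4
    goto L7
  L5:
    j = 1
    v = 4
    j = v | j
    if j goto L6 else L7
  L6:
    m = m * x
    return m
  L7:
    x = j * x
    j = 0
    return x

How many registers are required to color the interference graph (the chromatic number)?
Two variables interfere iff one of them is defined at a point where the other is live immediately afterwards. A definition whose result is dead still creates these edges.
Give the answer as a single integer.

Answer: 4

Analysis:
Per-block:
  L0: {j,m,x} / ∅
  L1: {m} / {j}
  L2: {h,m,x} / {m}
  L3: {v} / ∅
  L4: {j,m} / {j}
  L5: {j,v} / ∅
  L6: {m} / {m,x}
  L7: {j,x} / {j,x}

Live sets:
  L0: in=∅ out={j,m,x}
  L1: in={j} out={j,m}
  L2: in={j,m} out={j,m,x}
  L3: in={m,x} out={m,x}
  L4: in={j,x} out={j,x}
  L5: in={m,x} out={j,m,x}
  L6: in={m,x} out=∅
  L7: in={j,x} out=∅

Interference:
  h — {j,m}
  j — {h,m,v,x}
  m — {h,j,v,x}
  v — {j,m,x}
  x — {j,m,v}

Registers:
  lower bound: {j,m,v,x} mutually conflict ⇒ χ ≥ 4
  4-colouring: r0={j}  r1={m}  r2={h,v}  r3={x}
  χ = 4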